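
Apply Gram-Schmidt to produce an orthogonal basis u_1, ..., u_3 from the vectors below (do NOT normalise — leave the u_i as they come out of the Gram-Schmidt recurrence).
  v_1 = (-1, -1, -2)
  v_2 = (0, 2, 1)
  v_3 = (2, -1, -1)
Orthogonal basis:
  u_1 = (-1, -1, -2)
  u_2 = (-2/3, 4/3, -1/3)
  u_3 = (3/2, 1/2, -1)

Apply the Gram-Schmidt recurrence
  u_1 = v_1
  u_i = v_i − Σ_{j<i} ((v_i · u_j) / (u_j · u_j)) · u_j.

Step by step this gives:
  u_1 = (-1, -1, -2)
  u_2 = (-2/3, 4/3, -1/3)
  u_3 = (3/2, 1/2, -1)

Orthogonality check:
  u_2 · u_1 = 0 (should be 0)
  u_3 · u_1 = 0 (should be 0)
  u_3 · u_2 = 0 (should be 0)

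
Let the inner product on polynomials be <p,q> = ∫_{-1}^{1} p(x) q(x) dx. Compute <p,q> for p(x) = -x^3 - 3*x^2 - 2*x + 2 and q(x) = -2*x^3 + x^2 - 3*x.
<p,q> = 788/105

Expand the product: p(x)·q(x) = 2*x^6 + 5*x^5 + 4*x^4 + 3*x^3 + 8*x^2 - 6*x.
∫_{-1}^{1} of each monomial x^k gives [2/(k+1) if k even, 0 if k odd]. Integrating term-by-term (or equivalently evaluating the antiderivative F(x) = 2*x^7/7 + 5*x^6/6 + 4*x^5/5 + 3*x^4/4 + 8*x^3/3 - 3*x^2 at the endpoints):
  F(1) − F(−1) = 327/140 − (-2171/420) = 788/105.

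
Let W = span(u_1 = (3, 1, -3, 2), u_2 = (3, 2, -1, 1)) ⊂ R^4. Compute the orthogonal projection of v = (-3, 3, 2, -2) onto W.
proj_W(v) = (-99/89, 62/89, 289/89, -161/89)

Set up U = [u_1 | ... | u_2] ∈ R^(4×2). The projector onto W = col(U) is P = U (U^T U)^(-1) U^T.
Compute U^T U =
  [23, 16]
  [16, 15],
and U^T v = (-16, -7).
Solve U^T U · c = U^T v for the coefficients: c = (-128/89, 95/89). The projection is proj_W(v) = U c.
Check: (v - proj_W(v)) · u_1 = 0  (should be 0).
Check: (v - proj_W(v)) · u_2 = 0  (should be 0).
Result: proj_W(v) = (-99/89, 62/89, 289/89, -161/89).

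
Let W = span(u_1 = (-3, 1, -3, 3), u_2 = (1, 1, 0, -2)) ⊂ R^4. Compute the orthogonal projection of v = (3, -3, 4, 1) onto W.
proj_W(v) = (101/52, -183/52, 213/52, 11/52)

Set up U = [u_1 | ... | u_2] ∈ R^(4×2). The projector onto W = col(U) is P = U (U^T U)^(-1) U^T.
Compute U^T U =
  [28, -8]
  [-8, 6],
and U^T v = (-21, -2).
Solve U^T U · c = U^T v for the coefficients: c = (-71/52, -28/13). The projection is proj_W(v) = U c.
Check: (v - proj_W(v)) · u_1 = 0  (should be 0).
Check: (v - proj_W(v)) · u_2 = 0  (should be 0).
Result: proj_W(v) = (101/52, -183/52, 213/52, 11/52).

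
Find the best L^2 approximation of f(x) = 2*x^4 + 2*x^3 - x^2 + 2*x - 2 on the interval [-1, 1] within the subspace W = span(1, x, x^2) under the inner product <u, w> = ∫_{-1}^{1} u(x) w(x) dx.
g(x) = 5*x^2/7 + 16*x/5 - 76/35

The best approximation g ∈ W is the orthogonal projection of f onto W. Writing g = a_0 + a_1 x + a_2 x^2, the coefficients solve the normal equations G · a = b where
  G_{ij} = <φ_i, φ_j> and b_i = <f, φ_i>, with φ_0 = 1, φ_1 = x, φ_2 = x^2.
G =
  [2, 0, 2/3]
  [0, 2/3, 0]
  [2/3, 0, 2/5],
b = (-58/15, 32/15, -122/105).
Solving gives a_0 = -76/35, a_1 = 16/5, a_2 = 5/7, so
  g(x) = 5*x^2/7 + 16*x/5 - 76/35.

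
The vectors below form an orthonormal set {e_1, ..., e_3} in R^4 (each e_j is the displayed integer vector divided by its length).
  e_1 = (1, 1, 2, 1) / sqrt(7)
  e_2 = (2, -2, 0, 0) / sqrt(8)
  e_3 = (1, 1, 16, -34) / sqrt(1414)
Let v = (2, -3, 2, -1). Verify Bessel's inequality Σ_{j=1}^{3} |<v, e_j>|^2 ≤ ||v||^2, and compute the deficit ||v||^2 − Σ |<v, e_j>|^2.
Σ |<v, e_j>|^2 = 1622/101; ||v||^2 = 18; deficit = 196/101

Write each e_j = u_j / sqrt(<u_j, u_j>) where u_j is the displayed integer vector. Then <v, e_j> = <v, u_j> / sqrt(<u_j, u_j>), so |<v, e_j>|^2 = <v, u_j>^2 / <u_j, u_j>.
Coefficients: <v, e_1> = 2/sqrt(7), <v, e_2> = 10/sqrt(8), <v, e_3> = 65/sqrt(1414).
Square and sum: Σ |<v, e_j>|^2 = 1622/101.
Compute ||v||^2 = v·v = 18.
Deficit = 18 − 1622/101 = 196/101 ≥ 0, confirming Bessel's inequality. (The deficit equals ||v − Σ <v,e_j> e_j||^2, the squared distance from v to span{e_j}.)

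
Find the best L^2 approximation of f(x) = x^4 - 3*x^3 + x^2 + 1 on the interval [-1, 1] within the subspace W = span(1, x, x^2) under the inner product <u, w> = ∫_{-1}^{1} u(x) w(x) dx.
g(x) = 13*x^2/7 - 9*x/5 + 32/35

The best approximation g ∈ W is the orthogonal projection of f onto W. Writing g = a_0 + a_1 x + a_2 x^2, the coefficients solve the normal equations G · a = b where
  G_{ij} = <φ_i, φ_j> and b_i = <f, φ_i>, with φ_0 = 1, φ_1 = x, φ_2 = x^2.
G =
  [2, 0, 2/3]
  [0, 2/3, 0]
  [2/3, 0, 2/5],
b = (46/15, -6/5, 142/105).
Solving gives a_0 = 32/35, a_1 = -9/5, a_2 = 13/7, so
  g(x) = 13*x^2/7 - 9*x/5 + 32/35.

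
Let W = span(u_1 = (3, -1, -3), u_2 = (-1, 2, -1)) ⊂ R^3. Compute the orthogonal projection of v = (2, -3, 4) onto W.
proj_W(v) = (54/55, -213/55, 36/11)

Set up U = [u_1 | ... | u_2] ∈ R^(3×2). The projector onto W = col(U) is P = U (U^T U)^(-1) U^T.
Compute U^T U =
  [19, -2]
  [-2, 6],
and U^T v = (-3, -12).
Solve U^T U · c = U^T v for the coefficients: c = (-21/55, -117/55). The projection is proj_W(v) = U c.
Check: (v - proj_W(v)) · u_1 = 0  (should be 0).
Check: (v - proj_W(v)) · u_2 = 0  (should be 0).
Result: proj_W(v) = (54/55, -213/55, 36/11).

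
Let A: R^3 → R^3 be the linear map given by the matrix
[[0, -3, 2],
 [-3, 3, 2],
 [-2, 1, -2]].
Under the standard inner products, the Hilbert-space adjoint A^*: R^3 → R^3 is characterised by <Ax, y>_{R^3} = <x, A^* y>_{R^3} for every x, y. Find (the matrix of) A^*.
A^* = A^T =
[[0, -3, -2],
 [-3, 3, 1],
 [2, 2, -2]]

For real matrices with standard dot products, the defining identity <Ax, y> = <x, A^* y> gives (Ax)^T y = x^T (A^*) y, i.e. x^T A^T y = x^T (A^*) y. Since this holds for all x, y, we must have A^* = A^T. Therefore
A^* =
[[0, -3, -2],
 [-3, 3, 1],
 [2, 2, -2]].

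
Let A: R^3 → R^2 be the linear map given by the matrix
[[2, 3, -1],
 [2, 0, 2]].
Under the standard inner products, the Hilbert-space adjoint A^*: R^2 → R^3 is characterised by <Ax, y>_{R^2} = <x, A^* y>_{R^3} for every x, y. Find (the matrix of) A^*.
A^* = A^T =
[[2, 2],
 [3, 0],
 [-1, 2]]

For real matrices with standard dot products, the defining identity <Ax, y> = <x, A^* y> gives (Ax)^T y = x^T (A^*) y, i.e. x^T A^T y = x^T (A^*) y. Since this holds for all x, y, we must have A^* = A^T. Therefore
A^* =
[[2, 2],
 [3, 0],
 [-1, 2]].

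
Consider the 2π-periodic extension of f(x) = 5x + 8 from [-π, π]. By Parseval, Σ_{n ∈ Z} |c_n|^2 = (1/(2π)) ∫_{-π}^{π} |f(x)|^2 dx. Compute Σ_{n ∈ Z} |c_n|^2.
Σ |c_n|^2 = 25π^2/3 + 64

Expand and integrate term by term over [-π, π]:
  ∫ (5x)^2 dx = 25·(2π^3/3); ∫ 2·5·(8)·x dx = 0 (odd integrand); ∫ 8^2 dx = 64·2π.
So (1/(2π)) ∫_{-π}^{π} (5x + 8)^2 dx = 25π^2/3 + 64 = 25π^2/3 + 64.
Parseval ⇒ Σ |c_n|^2 = 25π^2/3 + 64.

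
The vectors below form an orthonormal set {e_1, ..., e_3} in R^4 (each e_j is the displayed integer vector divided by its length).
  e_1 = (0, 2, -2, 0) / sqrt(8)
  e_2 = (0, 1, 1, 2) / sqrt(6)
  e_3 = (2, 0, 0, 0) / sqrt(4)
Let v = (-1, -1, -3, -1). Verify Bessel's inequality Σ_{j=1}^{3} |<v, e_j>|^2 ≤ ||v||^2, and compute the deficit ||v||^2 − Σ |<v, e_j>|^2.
Σ |<v, e_j>|^2 = 9; ||v||^2 = 12; deficit = 3

Write each e_j = u_j / sqrt(<u_j, u_j>) where u_j is the displayed integer vector. Then <v, e_j> = <v, u_j> / sqrt(<u_j, u_j>), so |<v, e_j>|^2 = <v, u_j>^2 / <u_j, u_j>.
Coefficients: <v, e_1> = 4/sqrt(8), <v, e_2> = -6/sqrt(6), <v, e_3> = -2/sqrt(4).
Square and sum: Σ |<v, e_j>|^2 = 9.
Compute ||v||^2 = v·v = 12.
Deficit = 12 − 9 = 3 ≥ 0, confirming Bessel's inequality. (The deficit equals ||v − Σ <v,e_j> e_j||^2, the squared distance from v to span{e_j}.)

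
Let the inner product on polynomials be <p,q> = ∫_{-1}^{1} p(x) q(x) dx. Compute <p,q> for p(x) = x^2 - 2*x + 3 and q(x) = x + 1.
<p,q> = 16/3

Expand the product: p(x)·q(x) = x^3 - x^2 + x + 3.
∫_{-1}^{1} of each monomial x^k gives [2/(k+1) if k even, 0 if k odd]. Integrating term-by-term (or equivalently evaluating the antiderivative F(x) = x^4/4 - x^3/3 + x^2/2 + 3*x at the endpoints):
  F(1) − F(−1) = 41/12 − (-23/12) = 16/3.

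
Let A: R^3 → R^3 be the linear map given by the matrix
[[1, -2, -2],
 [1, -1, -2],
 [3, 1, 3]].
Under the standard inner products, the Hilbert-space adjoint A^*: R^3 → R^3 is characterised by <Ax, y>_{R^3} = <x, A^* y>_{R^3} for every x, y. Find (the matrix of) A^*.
A^* = A^T =
[[1, 1, 3],
 [-2, -1, 1],
 [-2, -2, 3]]

For real matrices with standard dot products, the defining identity <Ax, y> = <x, A^* y> gives (Ax)^T y = x^T (A^*) y, i.e. x^T A^T y = x^T (A^*) y. Since this holds for all x, y, we must have A^* = A^T. Therefore
A^* =
[[1, 1, 3],
 [-2, -1, 1],
 [-2, -2, 3]].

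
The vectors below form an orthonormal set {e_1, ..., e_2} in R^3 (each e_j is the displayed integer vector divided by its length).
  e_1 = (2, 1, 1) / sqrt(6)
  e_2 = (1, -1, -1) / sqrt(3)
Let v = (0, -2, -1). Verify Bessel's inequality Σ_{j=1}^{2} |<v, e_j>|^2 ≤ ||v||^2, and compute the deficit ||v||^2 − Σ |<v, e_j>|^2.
Σ |<v, e_j>|^2 = 9/2; ||v||^2 = 5; deficit = 1/2

Write each e_j = u_j / sqrt(<u_j, u_j>) where u_j is the displayed integer vector. Then <v, e_j> = <v, u_j> / sqrt(<u_j, u_j>), so |<v, e_j>|^2 = <v, u_j>^2 / <u_j, u_j>.
Coefficients: <v, e_1> = -3/sqrt(6), <v, e_2> = 3/sqrt(3).
Square and sum: Σ |<v, e_j>|^2 = 9/2.
Compute ||v||^2 = v·v = 5.
Deficit = 5 − 9/2 = 1/2 ≥ 0, confirming Bessel's inequality. (The deficit equals ||v − Σ <v,e_j> e_j||^2, the squared distance from v to span{e_j}.)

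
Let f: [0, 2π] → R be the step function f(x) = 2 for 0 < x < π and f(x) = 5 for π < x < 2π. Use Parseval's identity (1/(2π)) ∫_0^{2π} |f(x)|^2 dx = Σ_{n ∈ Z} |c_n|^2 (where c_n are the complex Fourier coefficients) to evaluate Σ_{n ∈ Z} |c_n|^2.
Σ |c_n|^2 = 29/2

Parseval equates the L^2 energy of f (normalised by 1/(2π)) with the ℓ^2 sum of its Fourier coefficients: (1/(2π)) ∫_0^{2π} |f|^2 = Σ |c_n|^2.
Compute the left side: (1/(2π)) [∫_0^π 2^2 dx + ∫_π^{2π} 5^2 dx] = (1/(2π)) · (4π + 25π) = (4 + 25)/2 = 29/2.
So Σ_{n ∈ Z} |c_n|^2 = 29/2.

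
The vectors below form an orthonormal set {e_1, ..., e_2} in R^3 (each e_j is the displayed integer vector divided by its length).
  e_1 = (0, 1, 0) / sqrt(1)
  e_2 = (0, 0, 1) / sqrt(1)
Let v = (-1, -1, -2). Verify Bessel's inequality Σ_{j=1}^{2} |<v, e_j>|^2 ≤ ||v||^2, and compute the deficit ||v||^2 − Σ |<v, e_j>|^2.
Σ |<v, e_j>|^2 = 5; ||v||^2 = 6; deficit = 1

Write each e_j = u_j / sqrt(<u_j, u_j>) where u_j is the displayed integer vector. Then <v, e_j> = <v, u_j> / sqrt(<u_j, u_j>), so |<v, e_j>|^2 = <v, u_j>^2 / <u_j, u_j>.
Coefficients: <v, e_1> = -1/sqrt(1), <v, e_2> = -2/sqrt(1).
Square and sum: Σ |<v, e_j>|^2 = 5.
Compute ||v||^2 = v·v = 6.
Deficit = 6 − 5 = 1 ≥ 0, confirming Bessel's inequality. (The deficit equals ||v − Σ <v,e_j> e_j||^2, the squared distance from v to span{e_j}.)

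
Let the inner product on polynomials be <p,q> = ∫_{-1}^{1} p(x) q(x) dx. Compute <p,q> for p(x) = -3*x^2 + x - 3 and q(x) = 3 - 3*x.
<p,q> = -26

Expand the product: p(x)·q(x) = 9*x^3 - 12*x^2 + 12*x - 9.
∫_{-1}^{1} of each monomial x^k gives [2/(k+1) if k even, 0 if k odd]. Integrating term-by-term (or equivalently evaluating the antiderivative F(x) = 9*x^4/4 - 4*x^3 + 6*x^2 - 9*x at the endpoints):
  F(1) − F(−1) = -19/4 − (85/4) = -26.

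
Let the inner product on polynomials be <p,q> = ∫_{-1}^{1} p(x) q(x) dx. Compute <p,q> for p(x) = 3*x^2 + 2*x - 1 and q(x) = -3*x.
<p,q> = -4

Expand the product: p(x)·q(x) = -9*x^3 - 6*x^2 + 3*x.
∫_{-1}^{1} of each monomial x^k gives [2/(k+1) if k even, 0 if k odd]. Integrating term-by-term (or equivalently evaluating the antiderivative F(x) = -9*x^4/4 - 2*x^3 + 3*x^2/2 at the endpoints):
  F(1) − F(−1) = -11/4 − (5/4) = -4.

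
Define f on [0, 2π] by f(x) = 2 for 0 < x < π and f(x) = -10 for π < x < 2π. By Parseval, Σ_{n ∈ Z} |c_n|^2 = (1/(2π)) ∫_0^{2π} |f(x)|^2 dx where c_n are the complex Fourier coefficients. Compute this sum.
Σ |c_n|^2 = 52

Parseval equates the L^2 energy of f (normalised by 1/(2π)) with the ℓ^2 sum of its Fourier coefficients: (1/(2π)) ∫_0^{2π} |f|^2 = Σ |c_n|^2.
Compute the left side: (1/(2π)) [∫_0^π 2^2 dx + ∫_π^{2π} (-10)^2 dx] = (1/(2π)) · (4π + 100π) = (4 + 100)/2 = 52.
So Σ_{n ∈ Z} |c_n|^2 = 52.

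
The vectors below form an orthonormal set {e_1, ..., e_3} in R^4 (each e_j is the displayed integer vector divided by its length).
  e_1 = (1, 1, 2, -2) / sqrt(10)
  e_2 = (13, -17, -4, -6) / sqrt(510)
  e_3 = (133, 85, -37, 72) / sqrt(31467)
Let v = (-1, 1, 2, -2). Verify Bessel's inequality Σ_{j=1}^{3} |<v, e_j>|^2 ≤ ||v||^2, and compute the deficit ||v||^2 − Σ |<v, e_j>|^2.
Σ |<v, e_j>|^2 = 6154/617; ||v||^2 = 10; deficit = 16/617

Write each e_j = u_j / sqrt(<u_j, u_j>) where u_j is the displayed integer vector. Then <v, e_j> = <v, u_j> / sqrt(<u_j, u_j>), so |<v, e_j>|^2 = <v, u_j>^2 / <u_j, u_j>.
Coefficients: <v, e_1> = 8/sqrt(10), <v, e_2> = -26/sqrt(510), <v, e_3> = -266/sqrt(31467).
Square and sum: Σ |<v, e_j>|^2 = 6154/617.
Compute ||v||^2 = v·v = 10.
Deficit = 10 − 6154/617 = 16/617 ≥ 0, confirming Bessel's inequality. (The deficit equals ||v − Σ <v,e_j> e_j||^2, the squared distance from v to span{e_j}.)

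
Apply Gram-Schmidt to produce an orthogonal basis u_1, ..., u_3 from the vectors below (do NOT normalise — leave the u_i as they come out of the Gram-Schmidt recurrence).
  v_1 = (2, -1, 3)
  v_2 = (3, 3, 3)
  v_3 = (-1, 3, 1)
Orthogonal basis:
  u_1 = (2, -1, 3)
  u_2 = (9/7, 27/7, 3/7)
  u_3 = (-20/13, 5/13, 15/13)

Apply the Gram-Schmidt recurrence
  u_1 = v_1
  u_i = v_i − Σ_{j<i} ((v_i · u_j) / (u_j · u_j)) · u_j.

Step by step this gives:
  u_1 = (2, -1, 3)
  u_2 = (9/7, 27/7, 3/7)
  u_3 = (-20/13, 5/13, 15/13)

Orthogonality check:
  u_2 · u_1 = 0 (should be 0)
  u_3 · u_1 = 0 (should be 0)
  u_3 · u_2 = 0 (should be 0)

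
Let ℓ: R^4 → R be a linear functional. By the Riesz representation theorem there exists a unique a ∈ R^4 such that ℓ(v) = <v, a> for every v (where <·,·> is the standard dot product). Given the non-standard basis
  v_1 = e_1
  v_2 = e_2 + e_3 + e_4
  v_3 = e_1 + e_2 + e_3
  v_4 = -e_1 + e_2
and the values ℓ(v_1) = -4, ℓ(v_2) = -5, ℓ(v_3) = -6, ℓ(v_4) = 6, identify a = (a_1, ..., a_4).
a = (-4, 2, -4, -3)

Write a = (a_1, ..., a_4) in the standard basis. For each basis vector v_i, ℓ(v_i) = <v_i, a> is a linear equation in the a_j's. Collect the n equations into a matrix system V a = ℓ, where row i of V is v_i (expressed in the standard basis). Since V is invertible (lower-triangular with 1s on the diagonal, up to permutation), solve by back-substitution:
  V =
[[1, 0, 0, 0],
 [0, 1, 1, 1],
 [1, 1, 1, 0],
 [-1, 1, 0, 0]]
  V a = (-4, -5, -6, 6)
Solving gives a = (-4, 2, -4, -3).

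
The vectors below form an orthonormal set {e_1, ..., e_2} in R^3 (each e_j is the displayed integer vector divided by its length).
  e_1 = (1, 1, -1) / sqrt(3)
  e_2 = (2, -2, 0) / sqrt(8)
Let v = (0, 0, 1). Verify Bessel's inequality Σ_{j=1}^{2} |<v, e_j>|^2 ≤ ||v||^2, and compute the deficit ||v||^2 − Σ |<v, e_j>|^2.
Σ |<v, e_j>|^2 = 1/3; ||v||^2 = 1; deficit = 2/3

Write each e_j = u_j / sqrt(<u_j, u_j>) where u_j is the displayed integer vector. Then <v, e_j> = <v, u_j> / sqrt(<u_j, u_j>), so |<v, e_j>|^2 = <v, u_j>^2 / <u_j, u_j>.
Coefficients: <v, e_1> = -1/sqrt(3), <v, e_2> = 0/sqrt(8).
Square and sum: Σ |<v, e_j>|^2 = 1/3.
Compute ||v||^2 = v·v = 1.
Deficit = 1 − 1/3 = 2/3 ≥ 0, confirming Bessel's inequality. (The deficit equals ||v − Σ <v,e_j> e_j||^2, the squared distance from v to span{e_j}.)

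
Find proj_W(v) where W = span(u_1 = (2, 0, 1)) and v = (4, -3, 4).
proj_W(v) = (24/5, 0, 12/5)

Set up U = [u_1 | ... | u_1] ∈ R^(3×1). The projector onto W = col(U) is P = U (U^T U)^(-1) U^T.
Compute U^T U =
  [5],
and U^T v = (12).
Solve U^T U · c = U^T v for the coefficients: c = (12/5). The projection is proj_W(v) = U c.
Check: (v - proj_W(v)) · u_1 = 0  (should be 0).
Result: proj_W(v) = (24/5, 0, 12/5).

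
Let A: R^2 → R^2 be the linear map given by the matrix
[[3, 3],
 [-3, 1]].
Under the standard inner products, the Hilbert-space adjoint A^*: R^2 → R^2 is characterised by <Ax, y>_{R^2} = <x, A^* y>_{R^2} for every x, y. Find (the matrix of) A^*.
A^* = A^T =
[[3, -3],
 [3, 1]]

For real matrices with standard dot products, the defining identity <Ax, y> = <x, A^* y> gives (Ax)^T y = x^T (A^*) y, i.e. x^T A^T y = x^T (A^*) y. Since this holds for all x, y, we must have A^* = A^T. Therefore
A^* =
[[3, -3],
 [3, 1]].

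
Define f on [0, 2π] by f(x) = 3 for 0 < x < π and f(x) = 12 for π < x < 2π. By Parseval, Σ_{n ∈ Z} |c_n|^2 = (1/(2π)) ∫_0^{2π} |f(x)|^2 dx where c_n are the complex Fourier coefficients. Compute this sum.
Σ |c_n|^2 = 153/2

Parseval equates the L^2 energy of f (normalised by 1/(2π)) with the ℓ^2 sum of its Fourier coefficients: (1/(2π)) ∫_0^{2π} |f|^2 = Σ |c_n|^2.
Compute the left side: (1/(2π)) [∫_0^π 3^2 dx + ∫_π^{2π} 12^2 dx] = (1/(2π)) · (9π + 144π) = (9 + 144)/2 = 153/2.
So Σ_{n ∈ Z} |c_n|^2 = 153/2.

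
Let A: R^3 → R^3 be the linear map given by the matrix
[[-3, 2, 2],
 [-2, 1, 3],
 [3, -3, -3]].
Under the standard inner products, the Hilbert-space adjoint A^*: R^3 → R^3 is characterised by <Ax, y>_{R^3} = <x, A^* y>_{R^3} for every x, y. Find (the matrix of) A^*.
A^* = A^T =
[[-3, -2, 3],
 [2, 1, -3],
 [2, 3, -3]]

For real matrices with standard dot products, the defining identity <Ax, y> = <x, A^* y> gives (Ax)^T y = x^T (A^*) y, i.e. x^T A^T y = x^T (A^*) y. Since this holds for all x, y, we must have A^* = A^T. Therefore
A^* =
[[-3, -2, 3],
 [2, 1, -3],
 [2, 3, -3]].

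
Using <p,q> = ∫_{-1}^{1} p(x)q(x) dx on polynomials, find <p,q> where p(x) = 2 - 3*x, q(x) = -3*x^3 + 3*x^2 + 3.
<p,q> = 98/5

Expand the product: p(x)·q(x) = 9*x^4 - 15*x^3 + 6*x^2 - 9*x + 6.
∫_{-1}^{1} of each monomial x^k gives [2/(k+1) if k even, 0 if k odd]. Integrating term-by-term (or equivalently evaluating the antiderivative F(x) = 9*x^5/5 - 15*x^4/4 + 2*x^3 - 9*x^2/2 + 6*x at the endpoints):
  F(1) − F(−1) = 31/20 − (-361/20) = 98/5.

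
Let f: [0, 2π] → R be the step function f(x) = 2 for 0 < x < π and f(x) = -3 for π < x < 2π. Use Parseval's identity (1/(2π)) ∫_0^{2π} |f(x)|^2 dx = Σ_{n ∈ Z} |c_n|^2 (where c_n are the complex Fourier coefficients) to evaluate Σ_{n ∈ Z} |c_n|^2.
Σ |c_n|^2 = 13/2

Parseval equates the L^2 energy of f (normalised by 1/(2π)) with the ℓ^2 sum of its Fourier coefficients: (1/(2π)) ∫_0^{2π} |f|^2 = Σ |c_n|^2.
Compute the left side: (1/(2π)) [∫_0^π 2^2 dx + ∫_π^{2π} (-3)^2 dx] = (1/(2π)) · (4π + 9π) = (4 + 9)/2 = 13/2.
So Σ_{n ∈ Z} |c_n|^2 = 13/2.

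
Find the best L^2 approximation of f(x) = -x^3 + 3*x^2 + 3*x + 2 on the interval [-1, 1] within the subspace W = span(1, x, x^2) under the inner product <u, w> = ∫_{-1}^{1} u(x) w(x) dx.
g(x) = 3*x^2 + 12*x/5 + 2

The best approximation g ∈ W is the orthogonal projection of f onto W. Writing g = a_0 + a_1 x + a_2 x^2, the coefficients solve the normal equations G · a = b where
  G_{ij} = <φ_i, φ_j> and b_i = <f, φ_i>, with φ_0 = 1, φ_1 = x, φ_2 = x^2.
G =
  [2, 0, 2/3]
  [0, 2/3, 0]
  [2/3, 0, 2/5],
b = (6, 8/5, 38/15).
Solving gives a_0 = 2, a_1 = 12/5, a_2 = 3, so
  g(x) = 3*x^2 + 12*x/5 + 2.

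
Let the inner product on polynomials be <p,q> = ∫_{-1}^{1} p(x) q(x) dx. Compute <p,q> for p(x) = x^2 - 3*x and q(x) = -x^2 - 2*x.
<p,q> = 18/5

Expand the product: p(x)·q(x) = -x^4 + x^3 + 6*x^2.
∫_{-1}^{1} of each monomial x^k gives [2/(k+1) if k even, 0 if k odd]. Integrating term-by-term (or equivalently evaluating the antiderivative F(x) = -x^5/5 + x^4/4 + 2*x^3 at the endpoints):
  F(1) − F(−1) = 41/20 − (-31/20) = 18/5.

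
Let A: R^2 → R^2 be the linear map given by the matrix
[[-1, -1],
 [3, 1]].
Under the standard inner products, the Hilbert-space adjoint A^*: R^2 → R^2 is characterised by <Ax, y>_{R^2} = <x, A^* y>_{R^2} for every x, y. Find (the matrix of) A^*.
A^* = A^T =
[[-1, 3],
 [-1, 1]]

For real matrices with standard dot products, the defining identity <Ax, y> = <x, A^* y> gives (Ax)^T y = x^T (A^*) y, i.e. x^T A^T y = x^T (A^*) y. Since this holds for all x, y, we must have A^* = A^T. Therefore
A^* =
[[-1, 3],
 [-1, 1]].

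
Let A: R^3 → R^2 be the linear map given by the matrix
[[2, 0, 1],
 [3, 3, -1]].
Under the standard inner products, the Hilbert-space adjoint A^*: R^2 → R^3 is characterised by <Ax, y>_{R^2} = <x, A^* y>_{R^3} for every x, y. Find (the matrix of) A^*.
A^* = A^T =
[[2, 3],
 [0, 3],
 [1, -1]]

For real matrices with standard dot products, the defining identity <Ax, y> = <x, A^* y> gives (Ax)^T y = x^T (A^*) y, i.e. x^T A^T y = x^T (A^*) y. Since this holds for all x, y, we must have A^* = A^T. Therefore
A^* =
[[2, 3],
 [0, 3],
 [1, -1]].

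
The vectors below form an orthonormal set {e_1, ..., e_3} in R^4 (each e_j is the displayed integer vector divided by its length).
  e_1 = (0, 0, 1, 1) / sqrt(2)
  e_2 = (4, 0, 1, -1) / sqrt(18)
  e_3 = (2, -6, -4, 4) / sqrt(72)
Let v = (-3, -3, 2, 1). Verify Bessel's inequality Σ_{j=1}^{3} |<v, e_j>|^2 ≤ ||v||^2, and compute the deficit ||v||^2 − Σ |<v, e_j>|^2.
Σ |<v, e_j>|^2 = 109/9; ||v||^2 = 23; deficit = 98/9

Write each e_j = u_j / sqrt(<u_j, u_j>) where u_j is the displayed integer vector. Then <v, e_j> = <v, u_j> / sqrt(<u_j, u_j>), so |<v, e_j>|^2 = <v, u_j>^2 / <u_j, u_j>.
Coefficients: <v, e_1> = 3/sqrt(2), <v, e_2> = -11/sqrt(18), <v, e_3> = 8/sqrt(72).
Square and sum: Σ |<v, e_j>|^2 = 109/9.
Compute ||v||^2 = v·v = 23.
Deficit = 23 − 109/9 = 98/9 ≥ 0, confirming Bessel's inequality. (The deficit equals ||v − Σ <v,e_j> e_j||^2, the squared distance from v to span{e_j}.)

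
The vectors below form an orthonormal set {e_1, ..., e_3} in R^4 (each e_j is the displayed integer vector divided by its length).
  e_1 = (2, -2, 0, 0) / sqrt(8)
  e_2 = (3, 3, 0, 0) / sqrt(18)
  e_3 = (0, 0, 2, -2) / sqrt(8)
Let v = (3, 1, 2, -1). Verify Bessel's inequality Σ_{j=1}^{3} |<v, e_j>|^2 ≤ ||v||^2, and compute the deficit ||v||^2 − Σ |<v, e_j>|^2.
Σ |<v, e_j>|^2 = 29/2; ||v||^2 = 15; deficit = 1/2

Write each e_j = u_j / sqrt(<u_j, u_j>) where u_j is the displayed integer vector. Then <v, e_j> = <v, u_j> / sqrt(<u_j, u_j>), so |<v, e_j>|^2 = <v, u_j>^2 / <u_j, u_j>.
Coefficients: <v, e_1> = 4/sqrt(8), <v, e_2> = 12/sqrt(18), <v, e_3> = 6/sqrt(8).
Square and sum: Σ |<v, e_j>|^2 = 29/2.
Compute ||v||^2 = v·v = 15.
Deficit = 15 − 29/2 = 1/2 ≥ 0, confirming Bessel's inequality. (The deficit equals ||v − Σ <v,e_j> e_j||^2, the squared distance from v to span{e_j}.)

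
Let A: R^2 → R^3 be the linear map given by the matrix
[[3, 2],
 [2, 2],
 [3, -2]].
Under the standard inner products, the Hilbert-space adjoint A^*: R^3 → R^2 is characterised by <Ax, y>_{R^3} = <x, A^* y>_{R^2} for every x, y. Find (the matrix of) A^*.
A^* = A^T =
[[3, 2, 3],
 [2, 2, -2]]

For real matrices with standard dot products, the defining identity <Ax, y> = <x, A^* y> gives (Ax)^T y = x^T (A^*) y, i.e. x^T A^T y = x^T (A^*) y. Since this holds for all x, y, we must have A^* = A^T. Therefore
A^* =
[[3, 2, 3],
 [2, 2, -2]].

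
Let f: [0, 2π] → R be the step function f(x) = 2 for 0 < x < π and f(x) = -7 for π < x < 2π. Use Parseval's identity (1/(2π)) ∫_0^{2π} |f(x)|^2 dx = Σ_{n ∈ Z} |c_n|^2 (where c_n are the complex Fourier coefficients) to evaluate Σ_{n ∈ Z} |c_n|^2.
Σ |c_n|^2 = 53/2

Parseval equates the L^2 energy of f (normalised by 1/(2π)) with the ℓ^2 sum of its Fourier coefficients: (1/(2π)) ∫_0^{2π} |f|^2 = Σ |c_n|^2.
Compute the left side: (1/(2π)) [∫_0^π 2^2 dx + ∫_π^{2π} (-7)^2 dx] = (1/(2π)) · (4π + 49π) = (4 + 49)/2 = 53/2.
So Σ_{n ∈ Z} |c_n|^2 = 53/2.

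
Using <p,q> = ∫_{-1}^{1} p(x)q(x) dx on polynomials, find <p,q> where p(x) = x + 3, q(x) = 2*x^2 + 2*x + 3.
<p,q> = 70/3

Expand the product: p(x)·q(x) = 2*x^3 + 8*x^2 + 9*x + 9.
∫_{-1}^{1} of each monomial x^k gives [2/(k+1) if k even, 0 if k odd]. Integrating term-by-term (or equivalently evaluating the antiderivative F(x) = x^4/2 + 8*x^3/3 + 9*x^2/2 + 9*x at the endpoints):
  F(1) − F(−1) = 50/3 − (-20/3) = 70/3.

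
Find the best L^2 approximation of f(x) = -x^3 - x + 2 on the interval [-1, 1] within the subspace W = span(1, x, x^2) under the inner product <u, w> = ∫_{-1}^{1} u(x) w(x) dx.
g(x) = 2 - 8*x/5

The best approximation g ∈ W is the orthogonal projection of f onto W. Writing g = a_0 + a_1 x + a_2 x^2, the coefficients solve the normal equations G · a = b where
  G_{ij} = <φ_i, φ_j> and b_i = <f, φ_i>, with φ_0 = 1, φ_1 = x, φ_2 = x^2.
G =
  [2, 0, 2/3]
  [0, 2/3, 0]
  [2/3, 0, 2/5],
b = (4, -16/15, 4/3).
Solving gives a_0 = 2, a_1 = -8/5, a_2 = 0, so
  g(x) = 2 - 8*x/5.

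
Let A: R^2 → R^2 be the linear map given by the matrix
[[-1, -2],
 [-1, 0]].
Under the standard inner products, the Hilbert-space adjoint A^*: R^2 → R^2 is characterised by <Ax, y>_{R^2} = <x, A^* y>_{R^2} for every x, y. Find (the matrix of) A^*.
A^* = A^T =
[[-1, -1],
 [-2, 0]]

For real matrices with standard dot products, the defining identity <Ax, y> = <x, A^* y> gives (Ax)^T y = x^T (A^*) y, i.e. x^T A^T y = x^T (A^*) y. Since this holds for all x, y, we must have A^* = A^T. Therefore
A^* =
[[-1, -1],
 [-2, 0]].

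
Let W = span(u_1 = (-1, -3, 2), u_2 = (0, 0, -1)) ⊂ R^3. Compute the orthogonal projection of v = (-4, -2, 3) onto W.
proj_W(v) = (-1, -3, 3)

Set up U = [u_1 | ... | u_2] ∈ R^(3×2). The projector onto W = col(U) is P = U (U^T U)^(-1) U^T.
Compute U^T U =
  [14, -2]
  [-2, 1],
and U^T v = (16, -3).
Solve U^T U · c = U^T v for the coefficients: c = (1, -1). The projection is proj_W(v) = U c.
Check: (v - proj_W(v)) · u_1 = 0  (should be 0).
Check: (v - proj_W(v)) · u_2 = 0  (should be 0).
Result: proj_W(v) = (-1, -3, 3).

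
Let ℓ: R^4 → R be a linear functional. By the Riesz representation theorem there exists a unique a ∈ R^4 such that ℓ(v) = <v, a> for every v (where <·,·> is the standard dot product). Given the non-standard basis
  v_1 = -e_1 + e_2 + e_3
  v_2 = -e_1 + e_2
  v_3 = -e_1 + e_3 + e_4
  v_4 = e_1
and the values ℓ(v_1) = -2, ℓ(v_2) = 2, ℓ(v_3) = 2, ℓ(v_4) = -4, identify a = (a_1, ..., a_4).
a = (-4, -2, -4, 2)

Write a = (a_1, ..., a_4) in the standard basis. For each basis vector v_i, ℓ(v_i) = <v_i, a> is a linear equation in the a_j's. Collect the n equations into a matrix system V a = ℓ, where row i of V is v_i (expressed in the standard basis). Since V is invertible (lower-triangular with 1s on the diagonal, up to permutation), solve by back-substitution:
  V =
[[-1, 1, 1, 0],
 [-1, 1, 0, 0],
 [-1, 0, 1, 1],
 [1, 0, 0, 0]]
  V a = (-2, 2, 2, -4)
Solving gives a = (-4, -2, -4, 2).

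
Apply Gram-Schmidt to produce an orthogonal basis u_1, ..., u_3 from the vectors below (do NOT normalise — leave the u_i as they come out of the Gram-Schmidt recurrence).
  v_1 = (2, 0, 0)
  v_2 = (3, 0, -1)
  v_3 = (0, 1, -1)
Orthogonal basis:
  u_1 = (2, 0, 0)
  u_2 = (0, 0, -1)
  u_3 = (0, 1, 0)

Apply the Gram-Schmidt recurrence
  u_1 = v_1
  u_i = v_i − Σ_{j<i} ((v_i · u_j) / (u_j · u_j)) · u_j.

Step by step this gives:
  u_1 = (2, 0, 0)
  u_2 = (0, 0, -1)
  u_3 = (0, 1, 0)

Orthogonality check:
  u_2 · u_1 = 0 (should be 0)
  u_3 · u_1 = 0 (should be 0)
  u_3 · u_2 = 0 (should be 0)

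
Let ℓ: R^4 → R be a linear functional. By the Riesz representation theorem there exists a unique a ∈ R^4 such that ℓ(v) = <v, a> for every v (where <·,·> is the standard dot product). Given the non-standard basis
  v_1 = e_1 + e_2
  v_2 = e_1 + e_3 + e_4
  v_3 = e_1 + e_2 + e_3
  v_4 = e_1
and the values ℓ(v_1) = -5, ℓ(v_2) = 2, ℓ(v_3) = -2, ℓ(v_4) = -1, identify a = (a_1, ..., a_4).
a = (-1, -4, 3, 0)

Write a = (a_1, ..., a_4) in the standard basis. For each basis vector v_i, ℓ(v_i) = <v_i, a> is a linear equation in the a_j's. Collect the n equations into a matrix system V a = ℓ, where row i of V is v_i (expressed in the standard basis). Since V is invertible (lower-triangular with 1s on the diagonal, up to permutation), solve by back-substitution:
  V =
[[1, 1, 0, 0],
 [1, 0, 1, 1],
 [1, 1, 1, 0],
 [1, 0, 0, 0]]
  V a = (-5, 2, -2, -1)
Solving gives a = (-1, -4, 3, 0).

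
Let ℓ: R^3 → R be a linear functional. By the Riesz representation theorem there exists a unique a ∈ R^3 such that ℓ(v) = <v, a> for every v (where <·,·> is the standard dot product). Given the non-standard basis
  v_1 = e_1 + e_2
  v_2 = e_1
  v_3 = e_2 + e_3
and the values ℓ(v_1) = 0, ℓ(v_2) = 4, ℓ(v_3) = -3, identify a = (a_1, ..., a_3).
a = (4, -4, 1)

Write a = (a_1, ..., a_3) in the standard basis. For each basis vector v_i, ℓ(v_i) = <v_i, a> is a linear equation in the a_j's. Collect the n equations into a matrix system V a = ℓ, where row i of V is v_i (expressed in the standard basis). Since V is invertible (lower-triangular with 1s on the diagonal, up to permutation), solve by back-substitution:
  V =
[[1, 1, 0],
 [1, 0, 0],
 [0, 1, 1]]
  V a = (0, 4, -3)
Solving gives a = (4, -4, 1).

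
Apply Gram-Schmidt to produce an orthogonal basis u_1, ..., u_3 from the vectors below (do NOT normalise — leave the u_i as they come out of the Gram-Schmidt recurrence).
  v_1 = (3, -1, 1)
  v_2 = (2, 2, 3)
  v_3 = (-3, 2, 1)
Orthogonal basis:
  u_1 = (3, -1, 1)
  u_2 = (1/11, 29/11, 26/11)
  u_3 = (-15/46, -21/46, 12/23)

Apply the Gram-Schmidt recurrence
  u_1 = v_1
  u_i = v_i − Σ_{j<i} ((v_i · u_j) / (u_j · u_j)) · u_j.

Step by step this gives:
  u_1 = (3, -1, 1)
  u_2 = (1/11, 29/11, 26/11)
  u_3 = (-15/46, -21/46, 12/23)

Orthogonality check:
  u_2 · u_1 = 0 (should be 0)
  u_3 · u_1 = 0 (should be 0)
  u_3 · u_2 = 0 (should be 0)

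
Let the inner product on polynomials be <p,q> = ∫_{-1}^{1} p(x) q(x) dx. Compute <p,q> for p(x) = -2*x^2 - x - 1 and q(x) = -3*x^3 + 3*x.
<p,q> = -4/5

Expand the product: p(x)·q(x) = 6*x^5 + 3*x^4 - 3*x^3 - 3*x^2 - 3*x.
∫_{-1}^{1} of each monomial x^k gives [2/(k+1) if k even, 0 if k odd]. Integrating term-by-term (or equivalently evaluating the antiderivative F(x) = x^6 + 3*x^5/5 - 3*x^4/4 - x^3 - 3*x^2/2 at the endpoints):
  F(1) − F(−1) = -33/20 − (-17/20) = -4/5.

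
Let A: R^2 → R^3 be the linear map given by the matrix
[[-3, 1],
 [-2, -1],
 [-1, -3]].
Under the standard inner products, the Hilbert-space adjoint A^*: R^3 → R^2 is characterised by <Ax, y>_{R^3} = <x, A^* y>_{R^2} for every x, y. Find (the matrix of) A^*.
A^* = A^T =
[[-3, -2, -1],
 [1, -1, -3]]

For real matrices with standard dot products, the defining identity <Ax, y> = <x, A^* y> gives (Ax)^T y = x^T (A^*) y, i.e. x^T A^T y = x^T (A^*) y. Since this holds for all x, y, we must have A^* = A^T. Therefore
A^* =
[[-3, -2, -1],
 [1, -1, -3]].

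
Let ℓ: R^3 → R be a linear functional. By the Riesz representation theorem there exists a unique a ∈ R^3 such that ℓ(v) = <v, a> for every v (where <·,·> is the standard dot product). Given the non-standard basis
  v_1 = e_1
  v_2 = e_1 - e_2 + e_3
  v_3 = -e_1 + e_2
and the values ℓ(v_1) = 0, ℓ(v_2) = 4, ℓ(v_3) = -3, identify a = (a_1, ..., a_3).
a = (0, -3, 1)

Write a = (a_1, ..., a_3) in the standard basis. For each basis vector v_i, ℓ(v_i) = <v_i, a> is a linear equation in the a_j's. Collect the n equations into a matrix system V a = ℓ, where row i of V is v_i (expressed in the standard basis). Since V is invertible (lower-triangular with 1s on the diagonal, up to permutation), solve by back-substitution:
  V =
[[1, 0, 0],
 [1, -1, 1],
 [-1, 1, 0]]
  V a = (0, 4, -3)
Solving gives a = (0, -3, 1).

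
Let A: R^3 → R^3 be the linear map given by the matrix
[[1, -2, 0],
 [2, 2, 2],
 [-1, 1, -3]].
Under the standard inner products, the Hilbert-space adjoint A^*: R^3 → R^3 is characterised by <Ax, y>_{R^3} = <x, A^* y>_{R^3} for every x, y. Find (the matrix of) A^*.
A^* = A^T =
[[1, 2, -1],
 [-2, 2, 1],
 [0, 2, -3]]

For real matrices with standard dot products, the defining identity <Ax, y> = <x, A^* y> gives (Ax)^T y = x^T (A^*) y, i.e. x^T A^T y = x^T (A^*) y. Since this holds for all x, y, we must have A^* = A^T. Therefore
A^* =
[[1, 2, -1],
 [-2, 2, 1],
 [0, 2, -3]].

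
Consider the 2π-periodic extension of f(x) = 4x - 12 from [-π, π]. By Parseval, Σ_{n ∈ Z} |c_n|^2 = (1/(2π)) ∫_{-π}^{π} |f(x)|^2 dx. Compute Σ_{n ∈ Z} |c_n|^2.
Σ |c_n|^2 = 16π^2/3 + 144

Expand and integrate term by term over [-π, π]:
  ∫ (4x)^2 dx = 16·(2π^3/3); ∫ 2·4·(-12)·x dx = 0 (odd integrand); ∫ (-12)^2 dx = 144·2π.
So (1/(2π)) ∫_{-π}^{π} (4x - 12)^2 dx = 16π^2/3 + 144 = 16π^2/3 + 144.
Parseval ⇒ Σ |c_n|^2 = 16π^2/3 + 144.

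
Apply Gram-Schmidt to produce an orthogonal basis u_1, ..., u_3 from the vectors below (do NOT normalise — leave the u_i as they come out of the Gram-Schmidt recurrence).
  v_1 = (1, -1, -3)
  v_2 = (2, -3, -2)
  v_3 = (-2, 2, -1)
Orthogonal basis:
  u_1 = (1, -1, -3)
  u_2 = (1, -2, 1)
  u_3 = (-49/66, -14/33, -7/66)

Apply the Gram-Schmidt recurrence
  u_1 = v_1
  u_i = v_i − Σ_{j<i} ((v_i · u_j) / (u_j · u_j)) · u_j.

Step by step this gives:
  u_1 = (1, -1, -3)
  u_2 = (1, -2, 1)
  u_3 = (-49/66, -14/33, -7/66)

Orthogonality check:
  u_2 · u_1 = 0 (should be 0)
  u_3 · u_1 = 0 (should be 0)
  u_3 · u_2 = 0 (should be 0)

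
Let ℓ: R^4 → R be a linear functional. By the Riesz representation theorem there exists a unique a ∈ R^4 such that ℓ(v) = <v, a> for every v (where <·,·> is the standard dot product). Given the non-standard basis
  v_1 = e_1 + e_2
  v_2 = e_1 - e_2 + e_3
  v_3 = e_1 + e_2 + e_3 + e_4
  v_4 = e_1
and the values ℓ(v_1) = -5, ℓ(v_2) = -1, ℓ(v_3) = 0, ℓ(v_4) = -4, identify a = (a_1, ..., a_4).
a = (-4, -1, 2, 3)

Write a = (a_1, ..., a_4) in the standard basis. For each basis vector v_i, ℓ(v_i) = <v_i, a> is a linear equation in the a_j's. Collect the n equations into a matrix system V a = ℓ, where row i of V is v_i (expressed in the standard basis). Since V is invertible (lower-triangular with 1s on the diagonal, up to permutation), solve by back-substitution:
  V =
[[1, 1, 0, 0],
 [1, -1, 1, 0],
 [1, 1, 1, 1],
 [1, 0, 0, 0]]
  V a = (-5, -1, 0, -4)
Solving gives a = (-4, -1, 2, 3).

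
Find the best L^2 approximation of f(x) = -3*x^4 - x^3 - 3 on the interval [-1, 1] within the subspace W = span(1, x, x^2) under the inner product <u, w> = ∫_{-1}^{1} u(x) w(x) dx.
g(x) = -18*x^2/7 - 3*x/5 - 96/35

The best approximation g ∈ W is the orthogonal projection of f onto W. Writing g = a_0 + a_1 x + a_2 x^2, the coefficients solve the normal equations G · a = b where
  G_{ij} = <φ_i, φ_j> and b_i = <f, φ_i>, with φ_0 = 1, φ_1 = x, φ_2 = x^2.
G =
  [2, 0, 2/3]
  [0, 2/3, 0]
  [2/3, 0, 2/5],
b = (-36/5, -2/5, -20/7).
Solving gives a_0 = -96/35, a_1 = -3/5, a_2 = -18/7, so
  g(x) = -18*x^2/7 - 3*x/5 - 96/35.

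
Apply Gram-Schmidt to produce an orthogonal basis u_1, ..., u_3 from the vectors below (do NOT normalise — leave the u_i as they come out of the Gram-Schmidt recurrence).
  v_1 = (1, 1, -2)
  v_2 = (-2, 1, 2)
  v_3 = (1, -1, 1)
Orthogonal basis:
  u_1 = (1, 1, -2)
  u_2 = (-7/6, 11/6, 1/3)
  u_3 = (20/29, 10/29, 15/29)

Apply the Gram-Schmidt recurrence
  u_1 = v_1
  u_i = v_i − Σ_{j<i} ((v_i · u_j) / (u_j · u_j)) · u_j.

Step by step this gives:
  u_1 = (1, 1, -2)
  u_2 = (-7/6, 11/6, 1/3)
  u_3 = (20/29, 10/29, 15/29)

Orthogonality check:
  u_2 · u_1 = 0 (should be 0)
  u_3 · u_1 = 0 (should be 0)
  u_3 · u_2 = 0 (should be 0)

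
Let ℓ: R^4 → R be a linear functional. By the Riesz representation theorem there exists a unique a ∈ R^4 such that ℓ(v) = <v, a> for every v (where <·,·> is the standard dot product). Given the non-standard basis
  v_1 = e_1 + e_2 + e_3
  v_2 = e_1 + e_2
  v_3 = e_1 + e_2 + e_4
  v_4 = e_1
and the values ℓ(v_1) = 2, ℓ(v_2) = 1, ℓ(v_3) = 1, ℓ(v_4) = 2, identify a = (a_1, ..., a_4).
a = (2, -1, 1, 0)

Write a = (a_1, ..., a_4) in the standard basis. For each basis vector v_i, ℓ(v_i) = <v_i, a> is a linear equation in the a_j's. Collect the n equations into a matrix system V a = ℓ, where row i of V is v_i (expressed in the standard basis). Since V is invertible (lower-triangular with 1s on the diagonal, up to permutation), solve by back-substitution:
  V =
[[1, 1, 1, 0],
 [1, 1, 0, 0],
 [1, 1, 0, 1],
 [1, 0, 0, 0]]
  V a = (2, 1, 1, 2)
Solving gives a = (2, -1, 1, 0).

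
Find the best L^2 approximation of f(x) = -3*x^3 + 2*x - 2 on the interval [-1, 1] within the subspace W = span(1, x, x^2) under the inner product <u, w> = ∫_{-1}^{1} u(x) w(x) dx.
g(x) = x/5 - 2

The best approximation g ∈ W is the orthogonal projection of f onto W. Writing g = a_0 + a_1 x + a_2 x^2, the coefficients solve the normal equations G · a = b where
  G_{ij} = <φ_i, φ_j> and b_i = <f, φ_i>, with φ_0 = 1, φ_1 = x, φ_2 = x^2.
G =
  [2, 0, 2/3]
  [0, 2/3, 0]
  [2/3, 0, 2/5],
b = (-4, 2/15, -4/3).
Solving gives a_0 = -2, a_1 = 1/5, a_2 = 0, so
  g(x) = x/5 - 2.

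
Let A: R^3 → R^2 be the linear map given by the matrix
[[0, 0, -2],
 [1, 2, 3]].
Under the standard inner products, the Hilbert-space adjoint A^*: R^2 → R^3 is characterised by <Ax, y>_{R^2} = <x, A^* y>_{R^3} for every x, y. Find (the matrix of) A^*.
A^* = A^T =
[[0, 1],
 [0, 2],
 [-2, 3]]

For real matrices with standard dot products, the defining identity <Ax, y> = <x, A^* y> gives (Ax)^T y = x^T (A^*) y, i.e. x^T A^T y = x^T (A^*) y. Since this holds for all x, y, we must have A^* = A^T. Therefore
A^* =
[[0, 1],
 [0, 2],
 [-2, 3]].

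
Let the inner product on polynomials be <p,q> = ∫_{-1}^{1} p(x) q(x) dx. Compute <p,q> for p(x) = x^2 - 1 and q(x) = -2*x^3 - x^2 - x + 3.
<p,q> = -56/15

Expand the product: p(x)·q(x) = -2*x^5 - x^4 + x^3 + 4*x^2 + x - 3.
∫_{-1}^{1} of each monomial x^k gives [2/(k+1) if k even, 0 if k odd]. Integrating term-by-term (or equivalently evaluating the antiderivative F(x) = -x^6/3 - x^5/5 + x^4/4 + 4*x^3/3 + x^2/2 - 3*x at the endpoints):
  F(1) − F(−1) = -29/20 − (137/60) = -56/15.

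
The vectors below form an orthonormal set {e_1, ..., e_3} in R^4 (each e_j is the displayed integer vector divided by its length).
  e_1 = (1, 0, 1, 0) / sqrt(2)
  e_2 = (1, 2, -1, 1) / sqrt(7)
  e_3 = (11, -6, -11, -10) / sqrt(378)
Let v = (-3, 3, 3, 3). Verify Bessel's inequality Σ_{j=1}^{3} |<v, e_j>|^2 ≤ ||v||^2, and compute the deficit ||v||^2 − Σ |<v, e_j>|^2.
Σ |<v, e_j>|^2 = 107/3; ||v||^2 = 36; deficit = 1/3

Write each e_j = u_j / sqrt(<u_j, u_j>) where u_j is the displayed integer vector. Then <v, e_j> = <v, u_j> / sqrt(<u_j, u_j>), so |<v, e_j>|^2 = <v, u_j>^2 / <u_j, u_j>.
Coefficients: <v, e_1> = 0/sqrt(2), <v, e_2> = 3/sqrt(7), <v, e_3> = -114/sqrt(378).
Square and sum: Σ |<v, e_j>|^2 = 107/3.
Compute ||v||^2 = v·v = 36.
Deficit = 36 − 107/3 = 1/3 ≥ 0, confirming Bessel's inequality. (The deficit equals ||v − Σ <v,e_j> e_j||^2, the squared distance from v to span{e_j}.)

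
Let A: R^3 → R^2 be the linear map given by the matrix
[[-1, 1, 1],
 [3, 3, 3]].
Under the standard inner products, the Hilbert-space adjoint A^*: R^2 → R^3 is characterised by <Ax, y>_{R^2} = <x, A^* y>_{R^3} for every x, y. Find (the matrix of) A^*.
A^* = A^T =
[[-1, 3],
 [1, 3],
 [1, 3]]

For real matrices with standard dot products, the defining identity <Ax, y> = <x, A^* y> gives (Ax)^T y = x^T (A^*) y, i.e. x^T A^T y = x^T (A^*) y. Since this holds for all x, y, we must have A^* = A^T. Therefore
A^* =
[[-1, 3],
 [1, 3],
 [1, 3]].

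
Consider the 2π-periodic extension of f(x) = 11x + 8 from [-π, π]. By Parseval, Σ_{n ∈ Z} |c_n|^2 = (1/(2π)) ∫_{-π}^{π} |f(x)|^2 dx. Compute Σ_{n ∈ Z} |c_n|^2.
Σ |c_n|^2 = 121π^2/3 + 64

Expand and integrate term by term over [-π, π]:
  ∫ (11x)^2 dx = 121·(2π^3/3); ∫ 2·11·(8)·x dx = 0 (odd integrand); ∫ 8^2 dx = 64·2π.
So (1/(2π)) ∫_{-π}^{π} (11x + 8)^2 dx = 121π^2/3 + 64 = 121π^2/3 + 64.
Parseval ⇒ Σ |c_n|^2 = 121π^2/3 + 64.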